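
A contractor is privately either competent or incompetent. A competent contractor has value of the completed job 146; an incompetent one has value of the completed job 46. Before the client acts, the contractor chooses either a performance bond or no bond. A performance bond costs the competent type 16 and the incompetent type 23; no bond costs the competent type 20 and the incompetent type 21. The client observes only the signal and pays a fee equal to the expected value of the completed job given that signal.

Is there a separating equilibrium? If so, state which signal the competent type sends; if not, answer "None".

Try competent → bond, incompetent → no bond:
  Under separation the client infers type exactly: bond → competent (pays 146), no bond → incompetent (pays 46).
  Competent: bond gives 146 − 16 = 130; no bond gives 46 − 20 = 26. No deviation. ✓
  Incompetent: no bond gives 46 − 21 = 25; bond gives 146 − 23 = 123. Would deviate. ✗
Try competent → no bond, incompetent → bond:
  Under separation the client infers type exactly: no bond → competent (pays 146), bond → incompetent (pays 46).
  Competent: no bond gives 146 − 20 = 126; bond gives 46 − 16 = 30. No deviation. ✓
  Incompetent: bond gives 46 − 23 = 23; no bond gives 146 − 21 = 125. Would deviate. ✗
Neither assignment is incentive-compatible.

None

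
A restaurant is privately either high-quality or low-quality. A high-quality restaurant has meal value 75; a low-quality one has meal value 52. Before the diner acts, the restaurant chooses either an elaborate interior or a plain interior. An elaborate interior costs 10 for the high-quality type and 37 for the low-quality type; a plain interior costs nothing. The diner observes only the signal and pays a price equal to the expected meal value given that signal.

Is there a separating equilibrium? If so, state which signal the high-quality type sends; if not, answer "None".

Try high-quality → elaborate interior, low-quality → plain interior:
  Under separation the diner infers type exactly: elaborate interior → high-quality (pays 75), plain interior → low-quality (pays 52).
  High-quality: elaborate interior gives 75 − 10 = 65; plain interior gives 52 − 0 = 52. No deviation. ✓
  Low-quality: plain interior gives 52 − 0 = 52; elaborate interior gives 75 − 37 = 38. No deviation. ✓
Both hold — the high-quality type sends elaborate interior.

elaborate interior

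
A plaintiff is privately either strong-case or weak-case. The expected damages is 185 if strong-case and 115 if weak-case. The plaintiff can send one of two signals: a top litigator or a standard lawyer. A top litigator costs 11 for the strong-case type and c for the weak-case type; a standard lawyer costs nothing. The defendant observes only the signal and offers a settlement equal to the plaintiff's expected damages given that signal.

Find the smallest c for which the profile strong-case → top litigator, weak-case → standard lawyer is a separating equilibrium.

Under separation: top litigator → strong-case (pays 185); standard lawyer → weak-case (pays 115).
Strong-case: 185 − 11 = 174 ≥ 115 − 0 = 115. Holds regardless of c. ✓
Weak-case: 115 − 0 ≥ 185 − c, so c ≥ 185 − 115 = 70.

70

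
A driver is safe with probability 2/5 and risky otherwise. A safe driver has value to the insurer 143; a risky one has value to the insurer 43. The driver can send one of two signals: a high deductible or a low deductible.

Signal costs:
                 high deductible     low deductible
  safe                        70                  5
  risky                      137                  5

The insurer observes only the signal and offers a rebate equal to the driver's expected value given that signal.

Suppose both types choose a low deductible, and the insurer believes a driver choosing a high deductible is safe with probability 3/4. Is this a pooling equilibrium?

At the pooled signal (low deductible) the insurer holds the prior 2/5 and pays 2/5·143 + 3/5·43 = 83. Off-path (high deductible) belief 3/4 gives 3/4·143 + 1/4·43 = 118.
Safe: low deductible gives 83 − 5 = 78; high deductible gives 118 − 70 = 48. Stays. ✓
Risky: low deductible gives 83 − 5 = 78; high deductible gives 118 − 137 = -19. Stays. ✓

Yes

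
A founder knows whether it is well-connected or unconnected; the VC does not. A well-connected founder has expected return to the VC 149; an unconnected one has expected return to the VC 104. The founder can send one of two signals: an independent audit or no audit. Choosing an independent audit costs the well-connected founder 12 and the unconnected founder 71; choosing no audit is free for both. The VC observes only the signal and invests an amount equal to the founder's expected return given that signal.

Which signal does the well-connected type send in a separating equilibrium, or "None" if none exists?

Try well-connected → audit, unconnected → no audit:
  Under separation the VC infers type exactly: audit → well-connected (pays 149), no audit → unconnected (pays 104).
  Well-connected: audit gives 149 − 12 = 137; no audit gives 104 − 0 = 104. No deviation. ✓
  Unconnected: no audit gives 104 − 0 = 104; audit gives 149 − 71 = 78. No deviation. ✓
Both hold — the well-connected type sends audit.

audit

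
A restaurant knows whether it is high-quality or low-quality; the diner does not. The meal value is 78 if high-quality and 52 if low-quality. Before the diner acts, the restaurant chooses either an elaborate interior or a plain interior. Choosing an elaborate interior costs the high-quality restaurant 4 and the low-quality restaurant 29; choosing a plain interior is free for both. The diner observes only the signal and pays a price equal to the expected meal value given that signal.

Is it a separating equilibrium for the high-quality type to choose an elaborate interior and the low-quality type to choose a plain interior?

Yes

If types separate, elaborate interior earns payment 78 and plain interior earns 52.
High-quality: elaborate interior gives 78 − 4 = 74; plain interior gives 52 − 0 = 52. No deviation. ✓
Low-quality: plain interior gives 52 − 0 = 52; elaborate interior gives 78 − 29 = 49. No deviation. ✓
Neither type gains from mimicking the other.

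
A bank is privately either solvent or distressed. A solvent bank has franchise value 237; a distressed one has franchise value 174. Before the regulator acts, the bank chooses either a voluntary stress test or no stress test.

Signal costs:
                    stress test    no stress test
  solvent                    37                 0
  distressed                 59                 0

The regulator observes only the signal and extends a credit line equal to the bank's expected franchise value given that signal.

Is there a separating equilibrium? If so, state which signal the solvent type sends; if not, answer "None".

None

Try solvent → stress test, distressed → no stress test:
  Under separation the regulator infers type exactly: stress test → solvent (pays 237), no stress test → distressed (pays 174).
  Solvent: stress test gives 237 − 37 = 200; no stress test gives 174 − 0 = 174. No deviation. ✓
  Distressed: no stress test gives 174 − 0 = 174; stress test gives 237 − 59 = 178. Would deviate. ✗
Try solvent → no stress test, distressed → stress test:
  Under separation the regulator infers type exactly: no stress test → solvent (pays 237), stress test → distressed (pays 174).
  Solvent: no stress test gives 237 − 0 = 237; stress test gives 174 − 37 = 137. No deviation. ✓
  Distressed: stress test gives 174 − 59 = 115; no stress test gives 237 − 0 = 237. Would deviate. ✗
Neither assignment is incentive-compatible.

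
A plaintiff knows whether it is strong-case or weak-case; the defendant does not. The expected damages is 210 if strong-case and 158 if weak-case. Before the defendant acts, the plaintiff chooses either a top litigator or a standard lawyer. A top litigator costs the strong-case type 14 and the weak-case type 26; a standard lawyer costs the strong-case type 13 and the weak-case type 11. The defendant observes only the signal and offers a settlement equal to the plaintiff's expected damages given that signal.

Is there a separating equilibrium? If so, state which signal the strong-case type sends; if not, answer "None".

None

Try strong-case → top litigator, weak-case → standard lawyer:
  If types separate, top litigator earns payment 210 and standard lawyer earns 158.
  Strong-case: top litigator gives 210 − 14 = 196; standard lawyer gives 158 − 13 = 145. No deviation. ✓
  Weak-case: standard lawyer gives 158 − 11 = 147; top litigator gives 210 − 26 = 184. Would deviate. ✗
Try strong-case → standard lawyer, weak-case → top litigator:
  If types separate, standard lawyer earns payment 210 and top litigator earns 158.
  Strong-case: standard lawyer gives 210 − 13 = 197; top litigator gives 158 − 14 = 144. No deviation. ✓
  Weak-case: top litigator gives 158 − 26 = 132; standard lawyer gives 210 − 11 = 199. Would deviate. ✗
Neither assignment is incentive-compatible.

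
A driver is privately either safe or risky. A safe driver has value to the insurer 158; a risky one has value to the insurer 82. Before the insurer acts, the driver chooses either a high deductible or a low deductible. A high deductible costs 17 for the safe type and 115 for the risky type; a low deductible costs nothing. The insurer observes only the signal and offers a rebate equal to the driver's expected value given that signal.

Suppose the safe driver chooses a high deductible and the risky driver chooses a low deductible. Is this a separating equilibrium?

If types separate, high deductible earns payment 158 and low deductible earns 82.
Safe: high deductible gives 158 − 17 = 141; low deductible gives 82 − 0 = 82. No deviation. ✓
Risky: low deductible gives 82 − 0 = 82; high deductible gives 158 − 115 = 43. No deviation. ✓
Neither type gains from mimicking the other.

Yes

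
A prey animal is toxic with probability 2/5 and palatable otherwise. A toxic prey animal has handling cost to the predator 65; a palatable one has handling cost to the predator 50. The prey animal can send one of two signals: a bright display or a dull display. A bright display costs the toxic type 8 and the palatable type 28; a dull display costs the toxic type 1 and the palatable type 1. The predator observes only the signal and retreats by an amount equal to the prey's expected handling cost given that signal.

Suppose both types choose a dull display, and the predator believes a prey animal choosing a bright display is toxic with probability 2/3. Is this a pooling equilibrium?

Yes

On the equilibrium path (dull display) the predator holds the prior 2/5 and pays 2/5·65 + 3/5·50 = 56. Off-path (bright display) belief 2/3 gives 2/3·65 + 1/3·50 = 60.
Toxic: dull display gives 56 − 1 = 55; bright display gives 60 − 8 = 52. Stays. ✓
Palatable: dull display gives 56 − 1 = 55; bright display gives 60 − 28 = 32. Stays. ✓
Beliefs are Bayes-consistent on-path and both types best-respond.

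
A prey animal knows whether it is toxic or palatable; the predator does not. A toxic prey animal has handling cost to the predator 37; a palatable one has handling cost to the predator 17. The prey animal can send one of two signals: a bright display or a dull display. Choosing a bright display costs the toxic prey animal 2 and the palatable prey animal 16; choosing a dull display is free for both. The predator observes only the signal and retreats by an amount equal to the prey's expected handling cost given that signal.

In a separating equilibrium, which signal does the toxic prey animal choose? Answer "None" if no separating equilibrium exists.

Try toxic → bright display, palatable → dull display:
  Under separation the predator infers type exactly: bright display → toxic (pays 37), dull display → palatable (pays 17).
  Toxic: bright display gives 37 − 2 = 35; dull display gives 17 − 0 = 17. No deviation. ✓
  Palatable: dull display gives 17 − 0 = 17; bright display gives 37 − 16 = 21. Would deviate. ✗
Try toxic → dull display, palatable → bright display:
  Under separation the predator infers type exactly: dull display → toxic (pays 37), bright display → palatable (pays 17).
  Toxic: dull display gives 37 − 0 = 37; bright display gives 17 − 2 = 15. No deviation. ✓
  Palatable: bright display gives 17 − 16 = 1; dull display gives 37 − 0 = 37. Would deviate. ✗
Neither assignment is incentive-compatible.

None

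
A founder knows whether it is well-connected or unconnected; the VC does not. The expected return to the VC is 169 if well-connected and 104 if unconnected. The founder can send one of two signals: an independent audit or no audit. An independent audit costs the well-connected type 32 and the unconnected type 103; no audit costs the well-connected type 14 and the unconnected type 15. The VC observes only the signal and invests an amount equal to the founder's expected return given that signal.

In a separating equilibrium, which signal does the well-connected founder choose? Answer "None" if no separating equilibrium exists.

Try well-connected → audit, unconnected → no audit:
  If types separate, audit earns payment 169 and no audit earns 104.
  Well-connected: audit gives 169 − 32 = 137; no audit gives 104 − 14 = 90. No deviation. ✓
  Unconnected: no audit gives 104 − 15 = 89; audit gives 169 − 103 = 66. No deviation. ✓
Both hold — the well-connected type sends audit.

audit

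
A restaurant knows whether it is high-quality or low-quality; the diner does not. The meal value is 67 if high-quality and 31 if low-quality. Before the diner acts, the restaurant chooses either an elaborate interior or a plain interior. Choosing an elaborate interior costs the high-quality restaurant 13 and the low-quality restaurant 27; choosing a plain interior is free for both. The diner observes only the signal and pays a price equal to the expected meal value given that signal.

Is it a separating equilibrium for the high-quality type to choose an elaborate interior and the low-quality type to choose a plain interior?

No

If types separate, elaborate interior earns payment 67 and plain interior earns 31.
High-quality: elaborate interior gives 67 − 13 = 54; plain interior gives 31 − 0 = 31. No deviation. ✓
Low-quality: plain interior gives 31 − 0 = 31; elaborate interior gives 67 − 27 = 40. Would deviate. ✗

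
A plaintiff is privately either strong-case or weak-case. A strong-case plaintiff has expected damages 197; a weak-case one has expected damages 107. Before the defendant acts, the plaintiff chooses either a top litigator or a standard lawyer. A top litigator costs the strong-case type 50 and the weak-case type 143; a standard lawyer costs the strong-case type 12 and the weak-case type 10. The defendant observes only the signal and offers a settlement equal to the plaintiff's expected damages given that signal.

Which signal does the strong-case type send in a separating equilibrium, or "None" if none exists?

Try strong-case → top litigator, weak-case → standard lawyer:
  If types separate, top litigator earns payment 197 and standard lawyer earns 107.
  Strong-case: top litigator gives 197 − 50 = 147; standard lawyer gives 107 − 12 = 95. No deviation. ✓
  Weak-case: standard lawyer gives 107 − 10 = 97; top litigator gives 197 − 143 = 54. No deviation. ✓
Both hold — the strong-case type sends top litigator.

top litigator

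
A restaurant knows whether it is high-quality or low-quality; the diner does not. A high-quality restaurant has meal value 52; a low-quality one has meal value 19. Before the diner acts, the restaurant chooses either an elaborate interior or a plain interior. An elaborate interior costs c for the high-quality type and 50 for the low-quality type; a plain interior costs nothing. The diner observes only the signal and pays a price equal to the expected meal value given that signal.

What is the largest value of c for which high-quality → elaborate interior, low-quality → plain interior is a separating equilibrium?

Under separation: elaborate interior → high-quality (pays 52); plain interior → low-quality (pays 19).
Low-quality: 19 − 0 = 19 ≥ 52 − 50 = 2. Holds regardless of c. ✓
High-quality: 52 − c ≥ 19 − 0, so c ≤ 52 − 19 = 33.

33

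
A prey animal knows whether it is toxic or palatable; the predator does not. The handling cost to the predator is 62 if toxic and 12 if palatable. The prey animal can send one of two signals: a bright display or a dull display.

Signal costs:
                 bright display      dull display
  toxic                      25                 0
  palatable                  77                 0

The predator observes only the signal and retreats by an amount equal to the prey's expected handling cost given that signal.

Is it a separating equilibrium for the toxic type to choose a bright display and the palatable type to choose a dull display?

Yes

Under separation the predator infers type exactly: bright display → toxic (pays 62), dull display → palatable (pays 12).
Toxic: bright display gives 62 − 25 = 37; dull display gives 12 − 0 = 12. No deviation. ✓
Palatable: dull display gives 12 − 0 = 12; bright display gives 62 − 77 = -15. No deviation. ✓
Neither type gains from mimicking the other.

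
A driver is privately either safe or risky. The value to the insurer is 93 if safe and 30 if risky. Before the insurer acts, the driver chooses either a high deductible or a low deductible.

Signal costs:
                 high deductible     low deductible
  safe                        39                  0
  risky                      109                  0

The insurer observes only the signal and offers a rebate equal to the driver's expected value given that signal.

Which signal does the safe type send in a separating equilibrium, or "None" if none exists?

Try safe → high deductible, risky → low deductible:
  If types separate, high deductible earns payment 93 and low deductible earns 30.
  Safe: high deductible gives 93 − 39 = 54; low deductible gives 30 − 0 = 30. No deviation. ✓
  Risky: low deductible gives 30 − 0 = 30; high deductible gives 93 − 109 = -16. No deviation. ✓
Both hold — the safe type sends high deductible.

high deductible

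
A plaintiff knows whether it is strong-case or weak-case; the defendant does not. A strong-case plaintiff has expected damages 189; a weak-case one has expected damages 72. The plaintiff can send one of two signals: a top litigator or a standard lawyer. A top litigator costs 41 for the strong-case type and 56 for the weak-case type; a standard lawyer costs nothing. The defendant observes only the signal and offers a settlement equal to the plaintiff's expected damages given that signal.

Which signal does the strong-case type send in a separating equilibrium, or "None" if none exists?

Try strong-case → top litigator, weak-case → standard lawyer:
  If types separate, top litigator earns payment 189 and standard lawyer earns 72.
  Strong-case: top litigator gives 189 − 41 = 148; standard lawyer gives 72 − 0 = 72. No deviation. ✓
  Weak-case: standard lawyer gives 72 − 0 = 72; top litigator gives 189 − 56 = 133. Would deviate. ✗
Try strong-case → standard lawyer, weak-case → top litigator:
  If types separate, standard lawyer earns payment 189 and top litigator earns 72.
  Strong-case: standard lawyer gives 189 − 0 = 189; top litigator gives 72 − 41 = 31. No deviation. ✓
  Weak-case: top litigator gives 72 − 56 = 16; standard lawyer gives 189 − 0 = 189. Would deviate. ✗
Neither assignment is incentive-compatible.

None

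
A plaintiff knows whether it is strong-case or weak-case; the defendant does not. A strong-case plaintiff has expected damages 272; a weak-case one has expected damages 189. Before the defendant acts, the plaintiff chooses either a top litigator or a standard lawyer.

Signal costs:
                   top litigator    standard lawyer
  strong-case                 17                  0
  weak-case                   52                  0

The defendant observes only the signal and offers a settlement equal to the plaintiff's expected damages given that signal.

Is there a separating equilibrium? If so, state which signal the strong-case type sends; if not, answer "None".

None

Try strong-case → top litigator, weak-case → standard lawyer:
  Under separation the defendant infers type exactly: top litigator → strong-case (pays 272), standard lawyer → weak-case (pays 189).
  Strong-case: top litigator gives 272 − 17 = 255; standard lawyer gives 189 − 0 = 189. No deviation. ✓
  Weak-case: standard lawyer gives 189 − 0 = 189; top litigator gives 272 − 52 = 220. Would deviate. ✗
Try strong-case → standard lawyer, weak-case → top litigator:
  Under separation the defendant infers type exactly: standard lawyer → strong-case (pays 272), top litigator → weak-case (pays 189).
  Strong-case: standard lawyer gives 272 − 0 = 272; top litigator gives 189 − 17 = 172. No deviation. ✓
  Weak-case: top litigator gives 189 − 52 = 137; standard lawyer gives 272 − 0 = 272. Would deviate. ✗
Neither assignment is incentive-compatible.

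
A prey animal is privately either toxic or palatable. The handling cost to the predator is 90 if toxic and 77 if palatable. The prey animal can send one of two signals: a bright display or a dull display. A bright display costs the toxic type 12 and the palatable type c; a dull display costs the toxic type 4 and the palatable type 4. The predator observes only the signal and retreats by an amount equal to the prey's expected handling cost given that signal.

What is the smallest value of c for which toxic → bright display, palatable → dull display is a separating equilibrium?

17

Under separation: bright display → toxic (pays 90); dull display → palatable (pays 77).
Toxic: 90 − 12 = 78 ≥ 77 − 4 = 73. Holds regardless of c. ✓
Palatable: 77 − 4 ≥ 90 − c, so c ≥ 90 − 73 = 17.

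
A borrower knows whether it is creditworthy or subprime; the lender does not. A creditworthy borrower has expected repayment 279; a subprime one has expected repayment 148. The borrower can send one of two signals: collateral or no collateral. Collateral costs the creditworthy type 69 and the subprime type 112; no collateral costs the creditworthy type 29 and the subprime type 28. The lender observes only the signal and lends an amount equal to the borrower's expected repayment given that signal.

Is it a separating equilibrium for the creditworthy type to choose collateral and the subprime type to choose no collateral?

No

If types separate, collateral earns payment 279 and no collateral earns 148.
Creditworthy: collateral gives 279 − 69 = 210; no collateral gives 148 − 29 = 119. No deviation. ✓
Subprime: no collateral gives 148 − 28 = 120; collateral gives 279 − 112 = 167. Would deviate. ✗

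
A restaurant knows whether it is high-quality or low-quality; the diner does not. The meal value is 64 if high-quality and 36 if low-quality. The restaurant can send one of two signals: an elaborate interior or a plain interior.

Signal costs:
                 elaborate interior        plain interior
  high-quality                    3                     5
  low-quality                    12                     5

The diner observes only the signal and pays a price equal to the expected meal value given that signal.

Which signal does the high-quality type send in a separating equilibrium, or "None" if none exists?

Try high-quality → elaborate interior, low-quality → plain interior:
  Under separation the diner infers type exactly: elaborate interior → high-quality (pays 64), plain interior → low-quality (pays 36).
  High-quality: elaborate interior gives 64 − 3 = 61; plain interior gives 36 − 5 = 31. No deviation. ✓
  Low-quality: plain interior gives 36 − 5 = 31; elaborate interior gives 64 − 12 = 52. Would deviate. ✗
Try high-quality → plain interior, low-quality → elaborate interior:
  Under separation the diner infers type exactly: plain interior → high-quality (pays 64), elaborate interior → low-quality (pays 36).
  High-quality: plain interior gives 64 − 5 = 59; elaborate interior gives 36 − 3 = 33. No deviation. ✓
  Low-quality: elaborate interior gives 36 − 12 = 24; plain interior gives 64 − 5 = 59. Would deviate. ✗
Neither assignment is incentive-compatible.

None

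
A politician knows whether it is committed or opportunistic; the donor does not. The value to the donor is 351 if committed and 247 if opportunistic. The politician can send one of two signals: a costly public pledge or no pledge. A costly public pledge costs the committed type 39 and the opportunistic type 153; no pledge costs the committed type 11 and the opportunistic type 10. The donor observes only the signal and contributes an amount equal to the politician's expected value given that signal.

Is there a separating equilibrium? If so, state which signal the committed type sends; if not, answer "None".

Try committed → pledge, opportunistic → no pledge:
  If types separate, pledge earns payment 351 and no pledge earns 247.
  Committed: pledge gives 351 − 39 = 312; no pledge gives 247 − 11 = 236. No deviation. ✓
  Opportunistic: no pledge gives 247 − 10 = 237; pledge gives 351 − 153 = 198. No deviation. ✓
Both hold — the committed type sends pledge.

pledge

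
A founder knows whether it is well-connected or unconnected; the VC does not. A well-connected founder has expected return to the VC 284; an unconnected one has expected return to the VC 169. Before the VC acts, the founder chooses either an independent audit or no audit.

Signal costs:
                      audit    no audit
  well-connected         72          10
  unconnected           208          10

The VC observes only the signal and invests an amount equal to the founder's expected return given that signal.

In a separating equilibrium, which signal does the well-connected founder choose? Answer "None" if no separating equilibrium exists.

Try well-connected → audit, unconnected → no audit:
  Under separation the VC infers type exactly: audit → well-connected (pays 284), no audit → unconnected (pays 169).
  Well-connected: audit gives 284 − 72 = 212; no audit gives 169 − 10 = 159. No deviation. ✓
  Unconnected: no audit gives 169 − 10 = 159; audit gives 284 − 208 = 76. No deviation. ✓
Both hold — the well-connected type sends audit.

audit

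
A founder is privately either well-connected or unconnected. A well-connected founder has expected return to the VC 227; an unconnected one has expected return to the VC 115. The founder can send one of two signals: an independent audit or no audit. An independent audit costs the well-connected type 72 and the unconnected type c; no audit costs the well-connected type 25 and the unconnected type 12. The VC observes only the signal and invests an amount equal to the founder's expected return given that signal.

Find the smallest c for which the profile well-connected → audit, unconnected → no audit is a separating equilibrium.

124

Under separation: audit → well-connected (pays 227); no audit → unconnected (pays 115).
Well-connected: 227 − 72 = 155 ≥ 115 − 25 = 90. Holds regardless of c. ✓
Unconnected: 115 − 12 ≥ 227 − c, so c ≥ 227 − 103 = 124.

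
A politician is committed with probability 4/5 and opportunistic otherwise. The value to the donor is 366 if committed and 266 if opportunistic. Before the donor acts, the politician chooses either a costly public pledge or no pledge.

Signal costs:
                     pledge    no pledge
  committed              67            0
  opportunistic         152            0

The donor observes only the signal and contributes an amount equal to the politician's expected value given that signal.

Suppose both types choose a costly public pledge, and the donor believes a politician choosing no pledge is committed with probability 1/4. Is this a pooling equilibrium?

No

On the equilibrium path (pledge) the donor holds the prior 4/5 and pays 4/5·366 + 1/5·266 = 346. Off-path (no pledge) belief 1/4 gives 1/4·366 + 3/4·266 = 291.
Committed: pledge gives 346 − 67 = 279; no pledge gives 291 − 0 = 291. Deviates. ✗
Opportunistic: pledge gives 346 − 152 = 194; no pledge gives 291 − 0 = 291. Deviates. ✗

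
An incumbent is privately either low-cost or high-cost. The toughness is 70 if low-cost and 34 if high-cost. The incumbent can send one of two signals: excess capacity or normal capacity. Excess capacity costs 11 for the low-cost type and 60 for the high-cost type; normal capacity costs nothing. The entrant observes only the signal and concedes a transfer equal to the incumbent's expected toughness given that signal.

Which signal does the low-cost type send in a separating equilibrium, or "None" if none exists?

Try low-cost → excess capacity, high-cost → normal capacity:
  If types separate, excess capacity earns payment 70 and normal capacity earns 34.
  Low-cost: excess capacity gives 70 − 11 = 59; normal capacity gives 34 − 0 = 34. No deviation. ✓
  High-cost: normal capacity gives 34 − 0 = 34; excess capacity gives 70 − 60 = 10. No deviation. ✓
Both hold — the low-cost type sends excess capacity.

excess capacity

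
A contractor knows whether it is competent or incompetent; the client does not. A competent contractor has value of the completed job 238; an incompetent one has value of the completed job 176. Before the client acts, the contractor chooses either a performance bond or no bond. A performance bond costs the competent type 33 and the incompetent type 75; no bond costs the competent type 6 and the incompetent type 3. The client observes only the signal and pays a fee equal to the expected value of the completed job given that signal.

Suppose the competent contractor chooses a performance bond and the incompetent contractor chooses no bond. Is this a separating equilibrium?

Yes

Under separation the client infers type exactly: bond → competent (pays 238), no bond → incompetent (pays 176).
Competent: bond gives 238 − 33 = 205; no bond gives 176 − 6 = 170. No deviation. ✓
Incompetent: no bond gives 176 − 3 = 173; bond gives 238 − 75 = 163. No deviation. ✓
Neither type gains from mimicking the other.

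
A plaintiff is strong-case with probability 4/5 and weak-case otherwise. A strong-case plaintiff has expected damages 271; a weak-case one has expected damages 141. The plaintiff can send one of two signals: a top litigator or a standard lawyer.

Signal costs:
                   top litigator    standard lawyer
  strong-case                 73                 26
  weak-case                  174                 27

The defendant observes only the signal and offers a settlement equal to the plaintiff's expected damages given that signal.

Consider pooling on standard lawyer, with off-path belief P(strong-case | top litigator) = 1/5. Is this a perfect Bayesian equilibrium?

Yes

At the pooled signal (standard lawyer) the defendant holds the prior 4/5 and pays 4/5·271 + 1/5·141 = 245. Off-path (top litigator) belief 1/5 gives 1/5·271 + 4/5·141 = 167.
Strong-case: standard lawyer gives 245 − 26 = 219; top litigator gives 167 − 73 = 94. Stays. ✓
Weak-case: standard lawyer gives 245 − 27 = 218; top litigator gives 167 − 174 = -7. Stays. ✓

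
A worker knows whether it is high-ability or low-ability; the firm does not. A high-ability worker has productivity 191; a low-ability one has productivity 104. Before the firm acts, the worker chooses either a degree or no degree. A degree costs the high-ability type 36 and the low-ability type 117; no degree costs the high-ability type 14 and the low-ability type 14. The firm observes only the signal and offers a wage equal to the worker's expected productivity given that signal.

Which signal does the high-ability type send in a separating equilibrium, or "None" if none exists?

Try high-ability → degree, low-ability → no degree:
  If types separate, degree earns payment 191 and no degree earns 104.
  High-ability: degree gives 191 − 36 = 155; no degree gives 104 − 14 = 90. No deviation. ✓
  Low-ability: no degree gives 104 − 14 = 90; degree gives 191 − 117 = 74. No deviation. ✓
Both hold — the high-ability type sends degree.

degree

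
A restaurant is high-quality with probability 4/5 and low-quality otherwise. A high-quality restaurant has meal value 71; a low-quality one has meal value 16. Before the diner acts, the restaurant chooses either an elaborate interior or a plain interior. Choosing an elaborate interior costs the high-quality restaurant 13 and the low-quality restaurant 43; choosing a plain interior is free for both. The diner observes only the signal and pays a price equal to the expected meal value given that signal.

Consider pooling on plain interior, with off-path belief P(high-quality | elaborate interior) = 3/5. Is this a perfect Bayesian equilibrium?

Yes

At the pooled signal (plain interior) the diner holds the prior 4/5 and pays 4/5·71 + 1/5·16 = 60. Off-path (elaborate interior) belief 3/5 gives 3/5·71 + 2/5·16 = 49.
High-quality: plain interior gives 60 − 0 = 60; elaborate interior gives 49 − 13 = 36. Stays. ✓
Low-quality: plain interior gives 60 − 0 = 60; elaborate interior gives 49 − 43 = 6. Stays. ✓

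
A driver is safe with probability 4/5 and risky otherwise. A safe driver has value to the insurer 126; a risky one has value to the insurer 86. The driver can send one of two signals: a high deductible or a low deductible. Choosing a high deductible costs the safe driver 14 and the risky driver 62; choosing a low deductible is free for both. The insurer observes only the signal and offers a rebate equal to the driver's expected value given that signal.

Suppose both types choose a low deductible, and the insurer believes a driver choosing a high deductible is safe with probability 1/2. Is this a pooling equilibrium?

Yes

At the pooled signal (low deductible) the insurer holds the prior 4/5 and pays 4/5·126 + 1/5·86 = 118. Off-path (high deductible) belief 1/2 gives 1/2·126 + 1/2·86 = 106.
Safe: low deductible gives 118 − 0 = 118; high deductible gives 106 − 14 = 92. Stays. ✓
Risky: low deductible gives 118 − 0 = 118; high deductible gives 106 − 62 = 44. Stays. ✓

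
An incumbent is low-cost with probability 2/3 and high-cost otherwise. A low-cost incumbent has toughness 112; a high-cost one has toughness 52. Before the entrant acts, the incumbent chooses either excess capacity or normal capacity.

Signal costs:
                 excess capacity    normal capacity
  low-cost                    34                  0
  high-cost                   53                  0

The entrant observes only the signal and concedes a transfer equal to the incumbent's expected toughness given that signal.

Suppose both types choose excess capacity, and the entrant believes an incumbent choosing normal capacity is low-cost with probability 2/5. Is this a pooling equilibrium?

On the equilibrium path (excess capacity) the entrant holds the prior 2/3 and pays 2/3·112 + 1/3·52 = 92. Off-path (normal capacity) belief 2/5 gives 2/5·112 + 3/5·52 = 76.
Low-cost: excess capacity gives 92 − 34 = 58; normal capacity gives 76 − 0 = 76. Deviates. ✗
High-cost: excess capacity gives 92 − 53 = 39; normal capacity gives 76 − 0 = 76. Deviates. ✗

No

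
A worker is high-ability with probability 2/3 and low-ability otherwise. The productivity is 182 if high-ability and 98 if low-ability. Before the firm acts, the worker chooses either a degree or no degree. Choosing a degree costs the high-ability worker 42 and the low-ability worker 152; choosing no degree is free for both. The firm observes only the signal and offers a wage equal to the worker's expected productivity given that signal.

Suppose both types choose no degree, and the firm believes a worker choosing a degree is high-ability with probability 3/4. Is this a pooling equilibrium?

Yes

On the equilibrium path (no degree) the firm holds the prior 2/3 and pays 2/3·182 + 1/3·98 = 154. Off-path (degree) belief 3/4 gives 3/4·182 + 1/4·98 = 161.
High-ability: no degree gives 154 − 0 = 154; degree gives 161 − 42 = 119. Stays. ✓
Low-ability: no degree gives 154 − 0 = 154; degree gives 161 − 152 = 9. Stays. ✓
Beliefs are Bayes-consistent on-path and both types best-respond.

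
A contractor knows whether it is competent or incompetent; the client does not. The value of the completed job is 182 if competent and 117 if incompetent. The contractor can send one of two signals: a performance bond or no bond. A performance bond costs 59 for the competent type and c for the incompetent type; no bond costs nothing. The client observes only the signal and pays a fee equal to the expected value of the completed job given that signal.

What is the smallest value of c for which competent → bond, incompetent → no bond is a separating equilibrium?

65

Under separation: bond → competent (pays 182); no bond → incompetent (pays 117).
Competent: 182 − 59 = 123 ≥ 117 − 0 = 117. Holds regardless of c. ✓
Incompetent: 117 − 0 ≥ 182 − c, so c ≥ 182 − 117 = 65.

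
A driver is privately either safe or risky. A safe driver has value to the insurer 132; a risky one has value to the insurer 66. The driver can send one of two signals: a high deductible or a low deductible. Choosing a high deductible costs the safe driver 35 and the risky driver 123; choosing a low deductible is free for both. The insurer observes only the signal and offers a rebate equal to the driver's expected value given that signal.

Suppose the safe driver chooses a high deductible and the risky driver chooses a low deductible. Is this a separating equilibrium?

Yes

If types separate, high deductible earns payment 132 and low deductible earns 66.
Safe: high deductible gives 132 − 35 = 97; low deductible gives 66 − 0 = 66. No deviation. ✓
Risky: low deductible gives 66 − 0 = 66; high deductible gives 132 − 123 = 9. No deviation. ✓
Both incentive constraints hold.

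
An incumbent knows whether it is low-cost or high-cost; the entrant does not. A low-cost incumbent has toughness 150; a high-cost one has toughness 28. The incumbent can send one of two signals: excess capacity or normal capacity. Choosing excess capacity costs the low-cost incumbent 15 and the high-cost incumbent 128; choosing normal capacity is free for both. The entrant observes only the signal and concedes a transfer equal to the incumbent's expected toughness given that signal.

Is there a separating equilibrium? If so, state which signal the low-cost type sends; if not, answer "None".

Try low-cost → excess capacity, high-cost → normal capacity:
  Under separation the entrant infers type exactly: excess capacity → low-cost (pays 150), normal capacity → high-cost (pays 28).
  Low-cost: excess capacity gives 150 − 15 = 135; normal capacity gives 28 − 0 = 28. No deviation. ✓
  High-cost: normal capacity gives 28 − 0 = 28; excess capacity gives 150 − 128 = 22. No deviation. ✓
Both hold — the low-cost type sends excess capacity.

excess capacity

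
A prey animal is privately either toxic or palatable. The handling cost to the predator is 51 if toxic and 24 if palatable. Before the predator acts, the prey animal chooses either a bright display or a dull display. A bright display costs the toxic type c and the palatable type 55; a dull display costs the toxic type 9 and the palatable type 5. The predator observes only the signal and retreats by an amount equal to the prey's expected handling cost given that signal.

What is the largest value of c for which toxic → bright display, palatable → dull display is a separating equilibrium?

36

Under separation: bright display → toxic (pays 51); dull display → palatable (pays 24).
Palatable: 24 − 5 = 19 ≥ 51 − 55 = -4. Holds regardless of c. ✓
Toxic: 51 − c ≥ 24 − 9, so c ≤ 51 − 15 = 36.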